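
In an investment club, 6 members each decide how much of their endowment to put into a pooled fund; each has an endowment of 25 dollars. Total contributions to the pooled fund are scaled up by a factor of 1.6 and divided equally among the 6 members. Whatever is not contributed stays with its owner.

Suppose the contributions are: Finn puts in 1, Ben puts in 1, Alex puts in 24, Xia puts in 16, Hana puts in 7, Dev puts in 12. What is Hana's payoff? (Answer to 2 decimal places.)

34.27 dollars

Total contributed: 1 + 1 + 24 + 16 + 7 + 12 = 61.
Each receives 1.6 × 61 / 6 = 16.27 from the pooled fund.
Hana keeps 25 − 7 = 18, so Hana's payoff is 18 + 16.27 = 34.27.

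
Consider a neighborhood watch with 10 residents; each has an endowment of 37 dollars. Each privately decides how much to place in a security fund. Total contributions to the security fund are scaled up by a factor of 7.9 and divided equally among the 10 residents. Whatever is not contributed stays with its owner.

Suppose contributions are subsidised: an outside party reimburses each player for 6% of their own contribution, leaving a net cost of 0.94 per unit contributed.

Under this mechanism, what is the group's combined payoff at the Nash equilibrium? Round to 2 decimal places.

370.00 dollars

The effective private return is (7.9/10) / 0.94 = 0.8404, which is still under 1, so the mechanism doesn't change anyone's dominant strategy: zero contribution.
Everyone keeps their endowment and the group total is 10 × 37 = 370.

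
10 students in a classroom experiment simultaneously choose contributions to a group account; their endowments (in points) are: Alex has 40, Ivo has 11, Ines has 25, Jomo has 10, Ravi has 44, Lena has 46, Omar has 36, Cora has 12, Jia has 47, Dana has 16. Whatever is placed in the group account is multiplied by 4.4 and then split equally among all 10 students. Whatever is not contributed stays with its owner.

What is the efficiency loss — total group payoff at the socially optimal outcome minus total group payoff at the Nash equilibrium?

975.80 points

The private return per contributed unit is 4.4/10 = 0.4400 < 1 for every player regardless of endowment, so the Nash equilibrium is zero contribution and the group total is Σ E_j = 40 + 11 + 25 + 10 + 44 + 46 + 36 + 12 + 47 + 16 = 287.
Each contributed unit returns 4.400 to the group, so the social optimum is full contribution by everyone: group total = 4.400 × 287 = 1262.80.
Efficiency loss = (4.400 − 1) × 287 = 975.80.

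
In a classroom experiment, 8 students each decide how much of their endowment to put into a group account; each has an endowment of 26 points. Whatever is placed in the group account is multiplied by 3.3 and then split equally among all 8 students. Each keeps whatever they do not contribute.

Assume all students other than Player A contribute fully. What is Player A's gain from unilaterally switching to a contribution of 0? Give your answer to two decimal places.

15.28 points

Switching from a contribution of 26 to 0 lets Player A keep an extra 26 points, but lowers the group account by 26, which costs Player A their own share of that drop: 3.3/8 × 26 = 10.72.
Net gain = 26 − 10.72 = 15.28. The private return per contributed unit (0.4125) is below 1, so free-riding is indeed the best response regardless of what the others do.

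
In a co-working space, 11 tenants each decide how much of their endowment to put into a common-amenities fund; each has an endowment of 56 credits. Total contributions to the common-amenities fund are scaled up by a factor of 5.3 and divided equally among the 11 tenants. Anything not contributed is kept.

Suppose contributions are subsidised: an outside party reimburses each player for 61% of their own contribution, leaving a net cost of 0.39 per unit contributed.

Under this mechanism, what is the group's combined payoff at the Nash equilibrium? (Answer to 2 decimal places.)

Under the mechanism each unit contributed yields (5.3/11) / 0.39 = 1.2354 back to its contributor per unit of net cost, which exceeds 1, making full contribution the dominant choice for everyone.
So the Nash equilibrium is full contribution by all 11; the group earns 11 × (56 × 0.61 + 5.3 × 56) = 3640.56.

3640.56 credits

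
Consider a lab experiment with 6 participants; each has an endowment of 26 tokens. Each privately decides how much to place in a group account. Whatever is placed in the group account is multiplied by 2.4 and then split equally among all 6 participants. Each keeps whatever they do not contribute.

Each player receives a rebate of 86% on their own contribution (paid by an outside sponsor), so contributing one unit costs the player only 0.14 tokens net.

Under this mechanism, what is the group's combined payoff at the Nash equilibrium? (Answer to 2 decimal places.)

508.56 tokens

Under the mechanism each unit contributed yields (2.4/6) / 0.14 = 2.8571 back to its contributor per unit of net cost, which exceeds 1, making full contribution the dominant choice for everyone.
At the Nash equilibrium everyone contributes 26. Group total payoff = 6 × (26 × 0.86 + 2.4 × 26) = 508.56.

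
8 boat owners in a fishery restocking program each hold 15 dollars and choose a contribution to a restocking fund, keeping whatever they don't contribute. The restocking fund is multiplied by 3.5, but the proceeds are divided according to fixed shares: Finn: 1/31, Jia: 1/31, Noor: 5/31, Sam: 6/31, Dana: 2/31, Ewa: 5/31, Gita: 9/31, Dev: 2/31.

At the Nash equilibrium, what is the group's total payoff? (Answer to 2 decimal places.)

A player with share s gets back 3.5·s per unit contributed, so full contribution is dominant for anyone with s > 1/3.5 = 0.2857 and zero contribution is dominant for anyone below.
The only share above 0.2857 is Gita's 9/31, contributing 15; the remaining 7 contribute 0. Total contributed: 15.
The restocking fund pays out 3.5 × 15 = 52.50 in total (split across the unequal shares, but the aggregate is all that matters for the group sum).
The 7 free-riders keep 15 each, adding 105. Group total = 105 + 52.50 = 157.50.

157.50 dollars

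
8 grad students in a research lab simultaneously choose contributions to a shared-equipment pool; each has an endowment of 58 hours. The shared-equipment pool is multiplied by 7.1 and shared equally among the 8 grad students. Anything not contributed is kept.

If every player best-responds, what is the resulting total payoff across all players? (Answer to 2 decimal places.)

Each contributed unit returns 7.1/8 = 0.8875 to its contributor — below 1 — so contributing 0 is dominant for every player. At the Nash equilibrium everyone keeps their 58, and the group total is 8 × 58 = 464.

464.00 hours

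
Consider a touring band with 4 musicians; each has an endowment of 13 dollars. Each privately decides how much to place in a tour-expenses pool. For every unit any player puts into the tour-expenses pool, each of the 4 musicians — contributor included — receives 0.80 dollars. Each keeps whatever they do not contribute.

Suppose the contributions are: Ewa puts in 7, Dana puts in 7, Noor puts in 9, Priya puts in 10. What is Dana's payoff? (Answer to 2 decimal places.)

32.40 dollars

Total contributed: 7 + 7 + 9 + 10 = 33.
Each receives 0.80 × 33 = 26.40 from the tour-expenses pool.
Dana keeps 13 − 7 = 6, so Dana's payoff is 6 + 26.40 = 32.40.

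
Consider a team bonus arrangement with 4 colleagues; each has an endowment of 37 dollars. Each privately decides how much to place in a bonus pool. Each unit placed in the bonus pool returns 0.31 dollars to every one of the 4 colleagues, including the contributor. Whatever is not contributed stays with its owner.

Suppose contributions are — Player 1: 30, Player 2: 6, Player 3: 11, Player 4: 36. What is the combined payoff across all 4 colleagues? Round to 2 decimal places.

Total contributed: 30 + 6 + 11 + 36 = 83; total kept: 4 × 37 − 83 = 65.
The bonus pool pays out 0.31 × 4 × 83 = 102.92 in aggregate.
Group total = 65 + 102.92 = 167.92.

167.92 dollars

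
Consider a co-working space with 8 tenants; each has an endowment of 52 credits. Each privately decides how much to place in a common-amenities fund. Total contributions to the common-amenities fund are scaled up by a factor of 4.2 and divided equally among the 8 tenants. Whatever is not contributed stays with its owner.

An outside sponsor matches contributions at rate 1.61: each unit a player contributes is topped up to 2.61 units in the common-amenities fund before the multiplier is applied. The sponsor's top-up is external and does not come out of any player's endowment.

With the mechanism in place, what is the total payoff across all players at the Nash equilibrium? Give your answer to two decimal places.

The effective private return per unit is now 4.2 × 2.61 / 8 = 1.3703 > 1, so every player's dominant strategy flips to full contribution.
So the Nash equilibrium is full contribution by all 8; the group earns 4.2 × 2.61 × 416 = 4560.19.

4560.19 credits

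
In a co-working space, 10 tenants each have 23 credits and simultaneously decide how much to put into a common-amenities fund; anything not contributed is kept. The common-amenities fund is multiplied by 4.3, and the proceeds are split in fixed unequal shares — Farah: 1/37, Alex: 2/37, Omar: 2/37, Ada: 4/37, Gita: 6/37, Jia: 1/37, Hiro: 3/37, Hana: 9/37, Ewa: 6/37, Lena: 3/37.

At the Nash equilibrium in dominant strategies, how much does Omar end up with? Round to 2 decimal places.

28.35 credits

Player j's private return per contributed unit is 4.3 × (j's share). Contributing is weakly dominant for j when that share is at least 1/4.3 = 0.2326, and contributing 0 is dominant otherwise.
Hana alone (share 9/37) is above the threshold, contributing 23; the remaining 9 contribute 0. Total contributed: 23.
Omar keeps 23 and receives 4.3 × 23 × 2/37 = 5.35 from the common-amenities fund, for a payoff of 28.35.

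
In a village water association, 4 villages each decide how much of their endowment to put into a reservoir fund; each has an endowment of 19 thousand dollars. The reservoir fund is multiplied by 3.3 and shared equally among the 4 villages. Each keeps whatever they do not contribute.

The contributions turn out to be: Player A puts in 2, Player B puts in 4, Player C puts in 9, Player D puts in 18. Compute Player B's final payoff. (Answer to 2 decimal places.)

42.23 thousand dollars

Total contributed: 2 + 4 + 9 + 18 = 33.
Each receives 3.3 × 33 / 4 = 27.23 from the reservoir fund.
Player B keeps 19 − 4 = 15, so Player B's payoff is 15 + 27.23 = 42.23.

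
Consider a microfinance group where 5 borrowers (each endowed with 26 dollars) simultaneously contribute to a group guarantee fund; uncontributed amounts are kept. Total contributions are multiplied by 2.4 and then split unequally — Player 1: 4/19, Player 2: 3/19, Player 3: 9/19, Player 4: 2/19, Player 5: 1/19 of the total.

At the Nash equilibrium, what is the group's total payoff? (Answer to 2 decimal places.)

A player with share s gets back 2.4·s per unit contributed, so full contribution is dominant for anyone with s > 1/2.4 = 0.4167 and zero contribution is dominant for anyone below.
The only share above 0.4167 is Player 3's 9/19, contributing 26; the remaining 4 contribute 0. Total contributed: 26.
The group guarantee fund pays out 2.4 × 26 = 62.40 in total (split across the unequal shares, but the aggregate is all that matters for the group sum).
The 4 free-riders keep 26 each, adding 104. Group total = 104 + 62.40 = 166.40.

166.40 dollars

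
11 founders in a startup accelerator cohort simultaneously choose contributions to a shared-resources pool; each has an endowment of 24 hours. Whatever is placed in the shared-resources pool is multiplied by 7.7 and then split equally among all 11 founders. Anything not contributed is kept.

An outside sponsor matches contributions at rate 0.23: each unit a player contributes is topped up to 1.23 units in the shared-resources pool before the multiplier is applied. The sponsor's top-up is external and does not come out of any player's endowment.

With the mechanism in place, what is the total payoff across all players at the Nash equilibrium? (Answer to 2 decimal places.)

The effective private return is 7.7 × 1.23 / 11 = 0.8610, which is still under 1, so the mechanism doesn't change anyone's dominant strategy: zero contribution.
Everyone keeps their endowment and the group total is 11 × 24 = 264.

264.00 hours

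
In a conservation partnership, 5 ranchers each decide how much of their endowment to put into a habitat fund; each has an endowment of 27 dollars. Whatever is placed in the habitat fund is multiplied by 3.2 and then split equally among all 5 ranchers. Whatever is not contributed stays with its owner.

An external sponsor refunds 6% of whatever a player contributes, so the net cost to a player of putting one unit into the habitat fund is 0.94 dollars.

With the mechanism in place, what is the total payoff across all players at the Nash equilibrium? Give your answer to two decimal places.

135.00 dollars

With the mechanism, a contributed unit returns (3.2/5) / 0.94 = 0.6809 per unit of net cost — still below 1 — so contributing 0 remains dominant for every player.
Everyone keeps their endowment and the group total is 5 × 27 = 135.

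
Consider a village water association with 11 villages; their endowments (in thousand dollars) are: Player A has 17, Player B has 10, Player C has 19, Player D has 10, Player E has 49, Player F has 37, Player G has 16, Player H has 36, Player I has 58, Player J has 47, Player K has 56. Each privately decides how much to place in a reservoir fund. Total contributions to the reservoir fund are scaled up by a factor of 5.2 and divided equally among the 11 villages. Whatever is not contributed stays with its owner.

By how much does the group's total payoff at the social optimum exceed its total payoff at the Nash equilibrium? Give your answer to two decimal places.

The private return per contributed unit is 5.2/11 = 0.4727 < 1 for every player regardless of endowment, so the Nash equilibrium is zero contribution and the group total is Σ E_j = 17 + 10 + 19 + 10 + 49 + 37 + 16 + 36 + 58 + 47 + 56 = 355.
Each contributed unit returns 5.200 to the group, so the social optimum is full contribution by everyone: group total = 5.200 × 355 = 1846.00.
Efficiency loss = (5.200 − 1) × 355 = 1491.00.

1491.00 thousand dollars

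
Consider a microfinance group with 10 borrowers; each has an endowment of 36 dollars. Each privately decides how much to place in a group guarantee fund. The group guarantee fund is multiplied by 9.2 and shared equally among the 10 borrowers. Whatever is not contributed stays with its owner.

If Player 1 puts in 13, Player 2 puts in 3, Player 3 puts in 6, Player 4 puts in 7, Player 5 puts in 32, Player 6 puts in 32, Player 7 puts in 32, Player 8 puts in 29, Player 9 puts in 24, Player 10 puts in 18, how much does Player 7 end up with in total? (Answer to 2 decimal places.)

Total contributed: 13 + 3 + 6 + 7 + 32 + 32 + 32 + 29 + 24 + 18 = 196.
Each receives 9.2 × 196 / 10 = 180.32 from the group guarantee fund.
Player 7 keeps 36 − 32 = 4, so Player 7's payoff is 4 + 180.32 = 184.32.

184.32 dollars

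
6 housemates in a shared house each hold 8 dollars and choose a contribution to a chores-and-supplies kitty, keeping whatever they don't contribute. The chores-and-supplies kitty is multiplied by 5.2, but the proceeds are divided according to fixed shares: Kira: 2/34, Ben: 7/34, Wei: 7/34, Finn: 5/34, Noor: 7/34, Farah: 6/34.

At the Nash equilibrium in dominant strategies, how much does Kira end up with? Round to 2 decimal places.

For player j, contributing a unit is worthwhile iff 5.2 × (j's share) ≥ 1, i.e. iff j's share is at least 0.1923.
Ben, Wei and Noor are above the threshold, contributing 8 each; the remaining 3 contribute 0. Total contributed: 24.
Kira keeps 8 and receives 5.2 × 24 × 2/34 = 7.34 from the chores-and-supplies kitty, for a payoff of 15.34.

15.34 dollars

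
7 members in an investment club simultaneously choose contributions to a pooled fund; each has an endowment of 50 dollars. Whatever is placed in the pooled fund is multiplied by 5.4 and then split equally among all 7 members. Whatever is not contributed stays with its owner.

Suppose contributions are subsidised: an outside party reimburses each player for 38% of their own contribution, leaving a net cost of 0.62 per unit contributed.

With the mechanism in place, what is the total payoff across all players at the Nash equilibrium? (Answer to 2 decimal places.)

2023.00 dollars

Under the mechanism each unit contributed yields (5.4/7) / 0.62 = 1.2442 back to its contributor per unit of net cost, which exceeds 1, making full contribution the dominant choice for everyone.
So the Nash equilibrium is full contribution by all 7; the group earns 7 × (50 × 0.38 + 5.4 × 50) = 2023.00.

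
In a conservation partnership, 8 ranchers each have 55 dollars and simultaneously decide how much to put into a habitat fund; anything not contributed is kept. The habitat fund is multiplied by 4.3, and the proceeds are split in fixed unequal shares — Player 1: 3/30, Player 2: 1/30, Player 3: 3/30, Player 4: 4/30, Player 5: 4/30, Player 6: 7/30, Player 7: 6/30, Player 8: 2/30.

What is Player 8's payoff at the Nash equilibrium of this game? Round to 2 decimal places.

70.77 dollars

Player j's private return per contributed unit is 4.3 × (j's share). Contributing is weakly dominant for j when that share is at least 1/4.3 = 0.2326, and contributing 0 is dominant otherwise.
The only share above 0.2326 is Player 6's 7/30, contributing 55; the remaining 7 contribute 0. Total contributed: 55.
Player 8 keeps 55 and receives 4.3 × 55 × 2/30 = 15.77 from the habitat fund, for a payoff of 70.77.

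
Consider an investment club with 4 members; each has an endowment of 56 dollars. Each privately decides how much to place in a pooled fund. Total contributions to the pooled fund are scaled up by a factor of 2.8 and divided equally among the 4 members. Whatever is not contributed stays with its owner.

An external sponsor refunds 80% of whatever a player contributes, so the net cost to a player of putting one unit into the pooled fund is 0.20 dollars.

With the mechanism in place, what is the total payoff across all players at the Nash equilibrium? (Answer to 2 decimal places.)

With the mechanism, a contributed unit returns (2.8/4) / 0.20 = 3.5000 per unit of net cost to the contributor — now above 1 — so contributing fully is weakly dominant for every player.
So the Nash equilibrium is full contribution by all 4; the group earns 4 × (56 × 0.80 + 2.8 × 56) = 806.40.

806.40 dollars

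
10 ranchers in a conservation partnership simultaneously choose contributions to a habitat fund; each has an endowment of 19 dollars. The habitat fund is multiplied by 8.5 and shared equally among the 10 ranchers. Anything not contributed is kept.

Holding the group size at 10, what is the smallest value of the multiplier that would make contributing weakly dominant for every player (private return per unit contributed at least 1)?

10

A contributed unit returns (multiplier)/10 to its contributor.
This reaches 1 exactly when the multiplier is 10.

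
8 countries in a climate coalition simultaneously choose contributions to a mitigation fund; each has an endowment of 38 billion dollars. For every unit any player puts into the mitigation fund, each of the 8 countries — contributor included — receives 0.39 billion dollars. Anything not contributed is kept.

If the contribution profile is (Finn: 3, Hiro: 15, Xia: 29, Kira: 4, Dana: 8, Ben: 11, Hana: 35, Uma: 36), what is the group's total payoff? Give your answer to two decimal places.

602.92 billion dollars

Total contributed: 3 + 15 + 29 + 4 + 8 + 11 + 35 + 36 = 141; total kept: 8 × 38 − 141 = 163.
The mitigation fund pays out 0.39 × 8 × 141 = 439.92 in aggregate.
Group total = 163 + 439.92 = 602.92.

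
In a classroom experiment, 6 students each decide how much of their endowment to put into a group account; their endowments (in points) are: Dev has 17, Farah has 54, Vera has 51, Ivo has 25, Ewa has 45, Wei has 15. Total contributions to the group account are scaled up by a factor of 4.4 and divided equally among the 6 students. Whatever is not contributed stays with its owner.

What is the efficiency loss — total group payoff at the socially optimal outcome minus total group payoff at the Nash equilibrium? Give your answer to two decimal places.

703.80 points

The private return per contributed unit is 4.4/6 = 0.7333 < 1 for every player regardless of endowment, so the Nash equilibrium is zero contribution and the group total is Σ E_j = 17 + 54 + 51 + 25 + 45 + 15 = 207.
Each contributed unit returns 4.400 to the group, so the social optimum is full contribution by everyone: group total = 4.400 × 207 = 910.80.
Efficiency loss = (4.400 − 1) × 207 = 703.80.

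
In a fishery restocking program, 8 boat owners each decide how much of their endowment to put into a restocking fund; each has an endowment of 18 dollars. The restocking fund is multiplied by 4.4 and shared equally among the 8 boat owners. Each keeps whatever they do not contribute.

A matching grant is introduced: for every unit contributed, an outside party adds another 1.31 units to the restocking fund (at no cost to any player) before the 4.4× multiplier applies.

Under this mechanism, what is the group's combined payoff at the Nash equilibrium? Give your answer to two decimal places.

With the mechanism, a contributed unit returns 4.4 × 2.31 / 8 = 1.2705 per unit of net cost to the contributor — now above 1 — so contributing fully is weakly dominant for every player.
At the Nash equilibrium everyone contributes 18. Group total payoff = 4.4 × 2.31 × 144 = 1463.62.

1463.62 dollars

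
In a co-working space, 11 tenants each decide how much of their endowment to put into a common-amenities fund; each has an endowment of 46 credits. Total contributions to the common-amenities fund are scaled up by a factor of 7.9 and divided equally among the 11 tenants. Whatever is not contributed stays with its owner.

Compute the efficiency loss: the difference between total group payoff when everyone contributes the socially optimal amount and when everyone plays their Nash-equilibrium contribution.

3491.40 credits

Each contributed unit returns 7.9/11 = 0.7182 to its contributor — below 1 — so contributing 0 is dominant for every player. At the Nash equilibrium everyone keeps their 46, and the group total is 11 × 46 = 506.
Each contributed unit returns 7.900 to the group as a whole (0.7182 to each of 11 players), which exceeds 1, so the social optimum is full contribution: group total = 7.900 × 506 = 3997.40.
Efficiency loss = 3997.40 − 506 = 3491.40.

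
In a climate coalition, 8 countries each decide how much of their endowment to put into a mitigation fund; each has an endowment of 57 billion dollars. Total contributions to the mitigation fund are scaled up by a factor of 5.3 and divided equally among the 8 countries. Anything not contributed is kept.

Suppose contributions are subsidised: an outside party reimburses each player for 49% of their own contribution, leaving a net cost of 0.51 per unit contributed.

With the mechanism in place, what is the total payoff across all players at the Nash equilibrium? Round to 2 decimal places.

2640.24 billion dollars

With the mechanism, a contributed unit returns (5.3/8) / 0.51 = 1.2990 per unit of net cost to the contributor — now above 1 — so contributing fully is weakly dominant for every player.
So the Nash equilibrium is full contribution by all 8; the group earns 8 × (57 × 0.49 + 5.3 × 57) = 2640.24.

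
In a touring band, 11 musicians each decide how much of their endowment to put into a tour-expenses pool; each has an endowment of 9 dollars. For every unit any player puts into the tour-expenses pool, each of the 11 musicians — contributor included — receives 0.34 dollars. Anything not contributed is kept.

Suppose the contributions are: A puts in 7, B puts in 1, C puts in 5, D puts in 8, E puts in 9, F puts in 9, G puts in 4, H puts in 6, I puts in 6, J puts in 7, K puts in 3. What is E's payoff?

Total contributed: 7 + 1 + 5 + 8 + 9 + 9 + 4 + 6 + 6 + 7 + 3 = 65.
Each receives 0.34 × 65 = 22.10 from the tour-expenses pool.
E keeps 9 − 9 = 0, so E's payoff is 0 + 22.10 = 22.10.

22.10 dollars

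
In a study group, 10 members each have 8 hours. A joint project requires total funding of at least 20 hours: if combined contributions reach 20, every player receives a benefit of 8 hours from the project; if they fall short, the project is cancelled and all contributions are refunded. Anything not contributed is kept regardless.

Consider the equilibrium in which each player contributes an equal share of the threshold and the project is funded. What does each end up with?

14 hours

Equal share of the threshold: 20/10 = 2.
At this profile no one gains by cutting their contribution: any cut drops the total below 20, the project is cancelled, contributions are refunded, and the deviator ends with 8, which is less than 8 − 2 + 8 = 14. Contributing more than 2 just wastes the excess. So contributing exactly 2 is a best response.
Each player's payoff: 8 − 2 + 8 = 14.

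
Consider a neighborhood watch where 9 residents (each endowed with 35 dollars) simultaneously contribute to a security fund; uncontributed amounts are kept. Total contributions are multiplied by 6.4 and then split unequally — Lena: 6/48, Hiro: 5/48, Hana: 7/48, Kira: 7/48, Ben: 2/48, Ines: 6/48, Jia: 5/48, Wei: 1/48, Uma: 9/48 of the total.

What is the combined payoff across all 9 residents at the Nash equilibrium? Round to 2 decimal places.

504.00 dollars

A player with share s gets back 6.4·s per unit contributed, so full contribution is dominant for anyone with s > 1/6.4 = 0.1563 and zero contribution is dominant for anyone below.
The only share above 0.1563 is Uma's 9/48, contributing 35; the remaining 8 contribute 0. Total contributed: 35.
The security fund pays out 6.4 × 35 = 224.00 in total (split across the unequal shares, but the aggregate is all that matters for the group sum).
The 8 free-riders keep 35 each, adding 280. Group total = 280 + 224.00 = 504.00.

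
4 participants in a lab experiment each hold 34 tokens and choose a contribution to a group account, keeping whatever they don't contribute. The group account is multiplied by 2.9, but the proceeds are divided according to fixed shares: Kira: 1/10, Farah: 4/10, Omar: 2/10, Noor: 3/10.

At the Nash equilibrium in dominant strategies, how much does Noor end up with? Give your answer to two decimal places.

Each unit j contributes comes back to j as 2.9 × (j's share), so j prefers to contribute only if that share exceeds 1/2.9 = 0.3448; otherwise keeping the unit dominates.
Farah alone (share 4/10) is above the threshold, contributing 34; the remaining 3 contribute 0. Total contributed: 34.
Noor keeps 34 and receives 2.9 × 34 × 3/10 = 29.58 from the group account, for a payoff of 63.58.

63.58 tokens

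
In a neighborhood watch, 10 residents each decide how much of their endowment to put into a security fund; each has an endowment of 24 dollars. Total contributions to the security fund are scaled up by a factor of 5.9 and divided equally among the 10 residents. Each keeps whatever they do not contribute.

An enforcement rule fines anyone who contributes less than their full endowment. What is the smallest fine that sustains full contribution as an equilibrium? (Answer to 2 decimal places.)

Given the others contribute fully, the best deviation is to contribute 0 (any partial contribution still incurs the fine and gives up units whose private return 0.5900 is below 1).
Deviating from 24 to 0 saves 24 dollars but forfeits the deviator's share of the drop in the security fund: 5.9/10 × 24 = 14.16.
So the deviation gain is 24 − 14.16 = 9.84, and the fine must be at least 9.84 dollars to wipe it out.

9.84 dollars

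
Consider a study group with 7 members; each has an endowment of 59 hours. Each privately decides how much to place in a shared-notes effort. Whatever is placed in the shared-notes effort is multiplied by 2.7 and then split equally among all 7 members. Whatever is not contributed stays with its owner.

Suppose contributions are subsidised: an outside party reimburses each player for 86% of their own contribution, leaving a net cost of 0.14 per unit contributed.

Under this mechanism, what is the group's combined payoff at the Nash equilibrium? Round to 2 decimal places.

With the mechanism, a contributed unit returns (2.7/7) / 0.14 = 2.7551 per unit of net cost to the contributor — now above 1 — so contributing fully is weakly dominant for every player.
So the Nash equilibrium is full contribution by all 7; the group earns 7 × (59 × 0.86 + 2.7 × 59) = 1470.28.

1470.28 hours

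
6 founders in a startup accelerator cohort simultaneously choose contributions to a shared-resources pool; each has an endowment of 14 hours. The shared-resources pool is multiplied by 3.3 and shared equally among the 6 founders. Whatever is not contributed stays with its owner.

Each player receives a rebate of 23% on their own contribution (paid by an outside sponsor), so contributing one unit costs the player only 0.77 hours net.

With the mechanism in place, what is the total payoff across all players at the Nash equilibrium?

Even with the mechanism, each unit contributed returns only (3.3/6) / 0.77 = 0.7143 per unit of net cost, so contributing nothing is still dominant.
At the Nash equilibrium no one contributes; group total payoff = 6 × 14 = 84.

84.00 hours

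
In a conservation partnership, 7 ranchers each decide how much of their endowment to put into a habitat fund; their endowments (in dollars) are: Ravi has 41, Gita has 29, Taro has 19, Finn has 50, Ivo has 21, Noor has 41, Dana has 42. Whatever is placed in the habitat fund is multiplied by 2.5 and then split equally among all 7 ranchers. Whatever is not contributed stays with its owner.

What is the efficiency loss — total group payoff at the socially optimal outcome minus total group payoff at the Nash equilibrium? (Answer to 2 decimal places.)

The private return per contributed unit is 2.5/7 = 0.3571 < 1 for every player regardless of endowment, so the Nash equilibrium is zero contribution and the group total is Σ E_j = 41 + 29 + 19 + 50 + 21 + 41 + 42 = 243.
Each contributed unit returns 2.500 to the group, so the social optimum is full contribution by everyone: group total = 2.500 × 243 = 607.50.
Efficiency loss = (2.500 − 1) × 243 = 364.50.

364.50 dollars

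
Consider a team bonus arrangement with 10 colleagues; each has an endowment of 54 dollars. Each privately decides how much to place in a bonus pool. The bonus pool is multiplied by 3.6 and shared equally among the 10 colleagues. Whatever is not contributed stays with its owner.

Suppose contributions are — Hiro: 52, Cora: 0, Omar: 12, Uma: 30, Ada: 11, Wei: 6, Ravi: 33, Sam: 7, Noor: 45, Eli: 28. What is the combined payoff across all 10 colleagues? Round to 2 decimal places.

Total contributed: 52 + 0 + 12 + 30 + 11 + 6 + 33 + 7 + 45 + 28 = 224; total kept: 10 × 54 − 224 = 316.
The bonus pool pays out 3.6 × 224 = 806.40 in aggregate.
Group total = 316 + 806.40 = 1122.40.

1122.40 dollars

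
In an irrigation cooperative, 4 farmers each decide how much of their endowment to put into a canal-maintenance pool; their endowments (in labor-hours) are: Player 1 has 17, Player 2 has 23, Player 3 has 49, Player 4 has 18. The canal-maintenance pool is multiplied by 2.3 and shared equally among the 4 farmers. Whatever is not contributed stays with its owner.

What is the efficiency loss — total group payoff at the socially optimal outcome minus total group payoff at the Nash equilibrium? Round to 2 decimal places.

139.10 labor-hours

The private return per contributed unit is 2.3/4 = 0.5750 < 1 for every player regardless of endowment, so the Nash equilibrium is zero contribution and the group total is Σ E_j = 17 + 23 + 49 + 18 = 107.
Each contributed unit returns 2.300 to the group, so the social optimum is full contribution by everyone: group total = 2.300 × 107 = 246.10.
Efficiency loss = (2.300 − 1) × 107 = 139.10.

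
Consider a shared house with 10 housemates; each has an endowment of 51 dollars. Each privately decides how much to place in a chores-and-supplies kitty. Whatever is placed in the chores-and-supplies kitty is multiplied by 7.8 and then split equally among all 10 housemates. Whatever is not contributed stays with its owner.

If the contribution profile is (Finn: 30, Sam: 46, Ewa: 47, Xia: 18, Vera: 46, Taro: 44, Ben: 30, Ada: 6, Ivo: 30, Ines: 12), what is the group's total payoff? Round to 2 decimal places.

Total contributed: 30 + 46 + 47 + 18 + 46 + 44 + 30 + 6 + 30 + 12 = 309; total kept: 10 × 51 − 309 = 201.
The chores-and-supplies kitty pays out 7.8 × 309 = 2410.20 in aggregate.
Group total = 201 + 2410.20 = 2611.20.

2611.20 dollars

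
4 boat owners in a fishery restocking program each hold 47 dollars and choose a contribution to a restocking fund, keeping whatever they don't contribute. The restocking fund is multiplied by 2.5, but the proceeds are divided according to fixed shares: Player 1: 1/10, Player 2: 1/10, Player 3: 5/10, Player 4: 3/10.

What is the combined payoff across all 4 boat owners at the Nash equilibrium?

Player j's private return per contributed unit is 2.5 × (j's share). Contributing is weakly dominant for j when that share is at least 1/2.5 = 0.4000, and contributing 0 is dominant otherwise.
Player 3 alone (share 5/10) is above the threshold, contributing 47; the remaining 3 contribute 0. Total contributed: 47.
The restocking fund pays out 2.5 × 47 = 117.50 in total (split across the unequal shares, but the aggregate is all that matters for the group sum).
The 3 free-riders keep 47 each, adding 141. Group total = 141 + 117.50 = 258.50.

258.50 dollars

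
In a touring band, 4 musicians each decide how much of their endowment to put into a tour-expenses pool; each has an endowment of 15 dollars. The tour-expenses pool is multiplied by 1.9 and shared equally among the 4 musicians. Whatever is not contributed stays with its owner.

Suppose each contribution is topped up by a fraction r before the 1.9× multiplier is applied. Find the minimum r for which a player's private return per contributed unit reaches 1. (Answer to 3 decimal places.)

With matching at rate r, one contributed unit becomes (1 + r) in the tour-expenses pool and returns 1.9 × (1 + r) / 4 to the contributor.
Setting this equal to 1: 1 + r = 4/1.9 = 2.1053.
So the minimum matching rate is r = 2.1053 − 1 = 1.105.

1.105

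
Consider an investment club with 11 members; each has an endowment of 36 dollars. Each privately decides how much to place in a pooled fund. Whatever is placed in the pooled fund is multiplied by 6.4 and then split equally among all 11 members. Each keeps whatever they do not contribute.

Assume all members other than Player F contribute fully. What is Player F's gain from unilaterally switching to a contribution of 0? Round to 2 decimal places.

Switching from a contribution of 36 to 0 lets Player F keep an extra 36 dollars, but lowers the pooled fund by 36, which costs Player F their own share of that drop: 6.4/11 × 36 = 20.95.
Net gain = 36 − 20.95 = 15.05. The private return per contributed unit (0.5818) is below 1, so free-riding is indeed the best response regardless of what the others do.

15.05 dollars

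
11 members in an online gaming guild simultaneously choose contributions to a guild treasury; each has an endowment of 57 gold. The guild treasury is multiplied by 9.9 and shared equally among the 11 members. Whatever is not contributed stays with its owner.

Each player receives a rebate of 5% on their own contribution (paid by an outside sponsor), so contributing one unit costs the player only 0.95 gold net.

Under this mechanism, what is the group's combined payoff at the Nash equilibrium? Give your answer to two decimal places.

With the mechanism, a contributed unit returns (9.9/11) / 0.95 = 0.9474 per unit of net cost — still below 1 — so contributing 0 remains dominant for every player.
Everyone keeps their endowment and the group total is 11 × 57 = 627.

627.00 gold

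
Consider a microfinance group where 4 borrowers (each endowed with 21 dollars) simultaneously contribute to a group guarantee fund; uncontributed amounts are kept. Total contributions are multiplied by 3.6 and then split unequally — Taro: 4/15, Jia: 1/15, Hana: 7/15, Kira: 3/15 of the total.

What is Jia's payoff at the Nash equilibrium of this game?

For player j, contributing a unit is worthwhile iff 3.6 × (j's share) ≥ 1, i.e. iff j's share is at least 0.2778.
Hana alone (share 7/15) is above the threshold, contributing 21; the remaining 3 contribute 0. Total contributed: 21.
Jia keeps 21 and receives 3.6 × 21 × 1/15 = 5.04 from the group guarantee fund, for a payoff of 26.04.

26.04 dollars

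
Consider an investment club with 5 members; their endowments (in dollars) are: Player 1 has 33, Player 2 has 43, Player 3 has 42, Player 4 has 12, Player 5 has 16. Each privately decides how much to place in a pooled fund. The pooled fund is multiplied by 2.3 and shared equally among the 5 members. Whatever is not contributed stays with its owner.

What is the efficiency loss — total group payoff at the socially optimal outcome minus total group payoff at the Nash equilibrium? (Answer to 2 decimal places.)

The private return per contributed unit is 2.3/5 = 0.4600 < 1 for every player regardless of endowment, so the Nash equilibrium is zero contribution and the group total is Σ E_j = 33 + 43 + 42 + 12 + 16 = 146.
Each contributed unit returns 2.300 to the group, so the social optimum is full contribution by everyone: group total = 2.300 × 146 = 335.80.
Efficiency loss = (2.300 − 1) × 146 = 189.80.

189.80 dollars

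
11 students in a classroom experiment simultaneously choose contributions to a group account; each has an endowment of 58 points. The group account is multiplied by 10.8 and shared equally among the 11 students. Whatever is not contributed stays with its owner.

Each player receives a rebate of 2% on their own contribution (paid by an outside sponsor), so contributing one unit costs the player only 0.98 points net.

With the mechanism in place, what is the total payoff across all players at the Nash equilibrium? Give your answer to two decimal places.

6903.16 points

Under the mechanism each unit contributed yields (10.8/11) / 0.98 = 1.0019 back to its contributor per unit of net cost, which exceeds 1, making full contribution the dominant choice for everyone.
So the Nash equilibrium is full contribution by all 11; the group earns 11 × (58 × 0.02 + 10.8 × 58) = 6903.16.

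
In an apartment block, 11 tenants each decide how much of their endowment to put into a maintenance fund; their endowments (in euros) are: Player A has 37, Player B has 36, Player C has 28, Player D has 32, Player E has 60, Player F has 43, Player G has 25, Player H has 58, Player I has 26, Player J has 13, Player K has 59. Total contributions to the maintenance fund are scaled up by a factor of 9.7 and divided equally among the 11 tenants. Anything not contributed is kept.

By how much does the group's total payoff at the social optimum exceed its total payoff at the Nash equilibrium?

The private return per contributed unit is 9.7/11 = 0.8818 < 1 for every player regardless of endowment, so the Nash equilibrium is zero contribution and the group total is Σ E_j = 37 + 36 + 28 + 32 + 60 + 43 + 25 + 58 + 26 + 13 + 59 = 417.
Each contributed unit returns 9.700 to the group, so the social optimum is full contribution by everyone: group total = 9.700 × 417 = 4044.90.
Efficiency loss = (9.700 − 1) × 417 = 3627.90.

3627.90 euros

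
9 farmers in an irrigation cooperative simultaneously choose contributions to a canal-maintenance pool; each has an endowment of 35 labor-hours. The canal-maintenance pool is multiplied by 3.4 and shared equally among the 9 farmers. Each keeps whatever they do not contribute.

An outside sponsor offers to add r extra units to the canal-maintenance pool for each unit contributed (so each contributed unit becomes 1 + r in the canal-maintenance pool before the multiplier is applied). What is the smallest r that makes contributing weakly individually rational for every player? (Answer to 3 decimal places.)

1.647

With matching at rate r, one contributed unit becomes (1 + r) in the canal-maintenance pool and returns 3.4 × (1 + r) / 9 to the contributor.
Setting this equal to 1: 1 + r = 9/3.4 = 2.6471.
So the minimum matching rate is r = 2.6471 − 1 = 1.647.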